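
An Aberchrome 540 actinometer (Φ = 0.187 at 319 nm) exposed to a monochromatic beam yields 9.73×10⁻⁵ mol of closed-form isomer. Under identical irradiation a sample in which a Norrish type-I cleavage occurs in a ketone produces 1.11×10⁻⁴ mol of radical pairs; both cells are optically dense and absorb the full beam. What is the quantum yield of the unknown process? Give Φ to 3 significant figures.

Φ = 0.213

Photons absorbed by the actinometer: 9.73×10⁻⁵ / 0.187 = 5.203×10⁻⁴ mol.
Φ(unknown) = 1.11×10⁻⁴ / 5.203×10⁻⁴ = 0.213.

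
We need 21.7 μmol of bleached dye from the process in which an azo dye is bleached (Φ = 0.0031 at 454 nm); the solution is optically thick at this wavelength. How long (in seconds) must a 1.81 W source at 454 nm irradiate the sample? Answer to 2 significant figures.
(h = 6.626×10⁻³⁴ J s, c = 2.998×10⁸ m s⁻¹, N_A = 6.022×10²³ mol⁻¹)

Product: 21.7 μmol = 2.17×10⁻⁵ mol.
Photons that must be absorbed: 2.17×10⁻⁵ / 0.0031 = 0.007000 mol.
Photon energy: hc/λ = 4.375×10⁻¹⁹ J; per mole, 2.635×10⁵ J mol⁻¹.
Energy required: 0.007000 × 2.635×10⁵ = 1845 J.
Time: 1845 J / 1.81 W = 1000 s.

t ≈ 1000 s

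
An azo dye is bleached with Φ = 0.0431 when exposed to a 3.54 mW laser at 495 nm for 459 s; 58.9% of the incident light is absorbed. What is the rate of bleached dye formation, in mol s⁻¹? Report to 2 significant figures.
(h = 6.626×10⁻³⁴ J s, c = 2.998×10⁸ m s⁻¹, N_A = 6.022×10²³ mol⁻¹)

3.7×10⁻¹⁰ mol s⁻¹

Photon energy at 495 nm: hc/λ = (6.626×10⁻³⁴)(2.998×10⁸)/(495×10⁻⁹) = 4.013×10⁻¹⁹ J.
Energy delivered: (3.54 mW)(459 s) = 1.625 J.
Photons incident: 1.625 / 4.013×10⁻¹⁹ = 4.049×10¹⁸, i.e. 4.049×10¹⁸/6.022×10²³ = 6.724×10⁻⁶ mol.
Photons absorbed: 0.589 × 6.724×10⁻⁶ = 3.960×10⁻⁶ mol.
Product formed: 0.0431 × 3.960×10⁻⁶ = 1.707×10⁻⁷ mol.
Rate: 1.707×10⁻⁷ / 459 s = 3.7×10⁻¹⁰ mol s⁻¹.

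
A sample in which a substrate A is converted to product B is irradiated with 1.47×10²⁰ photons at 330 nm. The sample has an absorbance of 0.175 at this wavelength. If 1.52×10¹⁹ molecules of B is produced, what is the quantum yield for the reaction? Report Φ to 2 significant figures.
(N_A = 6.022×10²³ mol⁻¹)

Φ = 0.31

Product: 1.52×10¹⁹ / 6.022×10²³ = 2.524×10⁻⁵ mol.
Moles of photons: 1.47×10²⁰ / 6.022×10²³ = 2.441×10⁻⁴ mol.
Fraction absorbed: 1 − 10^(−0.175) = 0.3317.
Photons absorbed: 0.3317 × 2.441×10⁻⁴ = 8.097×10⁻⁵ mol.
Φ = 2.524×10⁻⁵ mol / 8.097×10⁻⁵ mol photons = 0.31.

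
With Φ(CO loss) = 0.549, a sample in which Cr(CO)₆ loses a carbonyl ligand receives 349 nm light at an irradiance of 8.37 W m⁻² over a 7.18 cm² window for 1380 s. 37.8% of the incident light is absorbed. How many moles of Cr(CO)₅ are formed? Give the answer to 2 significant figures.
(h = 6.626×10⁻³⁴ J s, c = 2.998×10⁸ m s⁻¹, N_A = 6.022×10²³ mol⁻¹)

5.0×10⁻⁶ mol

Photon energy at 349 nm: hc/λ = (6.626×10⁻³⁴)(2.998×10⁸)/(349×10⁻⁹) = 5.692×10⁻¹⁹ J.
Energy delivered: (8.37 W m⁻²)(7.18×10⁻⁴ m²)(1380 s) = 8.293 J.
Photons incident: 8.293 / 5.692×10⁻¹⁹ = 1.457×10¹⁹, i.e. 1.457×10¹⁹/6.022×10²³ = 2.419×10⁻⁵ mol.
Photons absorbed: 0.378 × 2.419×10⁻⁵ = 9.144×10⁻⁶ mol.
Product: Φ × n_abs = 0.549 × 9.144×10⁻⁶ = 5.020×10⁻⁶ mol.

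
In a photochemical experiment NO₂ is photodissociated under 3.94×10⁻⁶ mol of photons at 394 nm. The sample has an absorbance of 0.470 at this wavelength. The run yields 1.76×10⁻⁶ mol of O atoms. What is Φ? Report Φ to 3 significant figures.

Φ = 0.676

Fraction absorbed: 1 − 10^(−0.470) = 0.6612.
Photons absorbed: 0.6612 × 3.94×10⁻⁶ = 2.605×10⁻⁶ mol.
Φ = 1.76×10⁻⁶ mol / 2.605×10⁻⁶ mol photons = 0.676.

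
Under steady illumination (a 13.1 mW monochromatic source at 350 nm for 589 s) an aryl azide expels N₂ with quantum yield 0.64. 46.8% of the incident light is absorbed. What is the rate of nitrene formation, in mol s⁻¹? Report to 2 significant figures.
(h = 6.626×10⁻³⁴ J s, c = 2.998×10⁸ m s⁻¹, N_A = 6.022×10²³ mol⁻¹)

Photon energy at 350 nm: hc/λ = (6.626×10⁻³⁴)(2.998×10⁸)/(350×10⁻⁹) = 5.676×10⁻¹⁹ J.
Energy delivered: (13.1 mW)(589 s) = 7.716 J.
Photons incident: 7.716 / 5.676×10⁻¹⁹ = 1.359×10¹⁹, i.e. 1.359×10¹⁹/6.022×10²³ = 2.257×10⁻⁵ mol.
Photons absorbed: 0.468 × 2.257×10⁻⁵ = 1.056×10⁻⁵ mol.
Product formed: 0.64 × 1.056×10⁻⁵ = 6.758×10⁻⁶ mol.
Rate: 6.758×10⁻⁶ / 589 s = 1.1×10⁻⁸ mol s⁻¹.

1.1×10⁻⁸ mol s⁻¹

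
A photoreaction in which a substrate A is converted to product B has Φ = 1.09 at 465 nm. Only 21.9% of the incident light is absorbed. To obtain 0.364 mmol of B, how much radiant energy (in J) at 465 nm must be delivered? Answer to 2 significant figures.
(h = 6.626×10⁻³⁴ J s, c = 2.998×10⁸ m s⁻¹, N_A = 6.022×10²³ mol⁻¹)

390 J

Product: 0.364 mmol = 3.64×10⁻⁴ mol.
Photons that must be absorbed: 3.64×10⁻⁴ / 1.09 = 3.339×10⁻⁴ mol.
Incident photons needed: 3.339×10⁻⁴ / 0.219 = 0.001525 mol.
Photon energy: hc/λ = 4.272×10⁻¹⁹ J; per mole, 2.573×10⁵ J mol⁻¹.
Energy required: 0.001525 × 2.573×10⁵ = 390 J.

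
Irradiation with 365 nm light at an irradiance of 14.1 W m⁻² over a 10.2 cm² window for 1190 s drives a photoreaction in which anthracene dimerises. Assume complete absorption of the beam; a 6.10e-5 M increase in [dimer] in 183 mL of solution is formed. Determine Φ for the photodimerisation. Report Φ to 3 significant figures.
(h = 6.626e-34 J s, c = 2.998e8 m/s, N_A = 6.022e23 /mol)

Φ = 0.214

Product: (6.10e-5 M)(0.183 L) = 1.116e-5 mol.
Photon energy at 365 nm: hc/λ = (6.626e-34)(2.998e8)/(365e-9) = 5.442e-19 J.
Energy delivered: (14.1 W m⁻²)(10.2e-4 m²)(1190 s) = 17.11 J.
Photons incident: 17.11 / 5.442e-19 = 3.144e19, i.e. 3.144e19/6.022e23 = 5.221e-5 mol.
Φ = 1.116e-5 mol / 5.221e-5 mol photons = 0.214.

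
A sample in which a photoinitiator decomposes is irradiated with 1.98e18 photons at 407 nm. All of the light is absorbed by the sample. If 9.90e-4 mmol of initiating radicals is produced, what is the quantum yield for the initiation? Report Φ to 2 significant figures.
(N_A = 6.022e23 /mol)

Product: 9.90e-4 mmol = 9.90e-7 mol.
Moles of photons: 1.98e18 / 6.022e23 = 3.288e-6 mol.
Φ = 9.90e-7 mol / 3.288e-6 mol photons = 0.30.

Φ = 0.30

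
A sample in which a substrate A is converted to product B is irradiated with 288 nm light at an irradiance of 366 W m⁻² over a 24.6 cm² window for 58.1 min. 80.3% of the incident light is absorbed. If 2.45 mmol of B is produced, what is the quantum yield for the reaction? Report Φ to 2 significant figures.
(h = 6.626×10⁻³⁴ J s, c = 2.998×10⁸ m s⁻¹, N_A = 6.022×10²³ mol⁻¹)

Product: 2.45 mmol = 0.00245 mol.
Photon energy at 288 nm: hc/λ = (6.626×10⁻³⁴)(2.998×10⁸)/(288×10⁻⁹) = 6.897×10⁻¹⁹ J.
Energy delivered: (366 W m⁻²)(24.6×10⁻⁴ m²)(3486 s) = 3139 J.
Photons incident: 3139 / 6.897×10⁻¹⁹ = 4.551×10²¹, i.e. 4.551×10²¹/6.022×10²³ = 0.007557 mol.
Photons absorbed: 0.803 × 0.007557 = 0.006068 mol.
Φ = 0.00245 mol / 0.006068 mol photons = 0.40.

Φ = 0.40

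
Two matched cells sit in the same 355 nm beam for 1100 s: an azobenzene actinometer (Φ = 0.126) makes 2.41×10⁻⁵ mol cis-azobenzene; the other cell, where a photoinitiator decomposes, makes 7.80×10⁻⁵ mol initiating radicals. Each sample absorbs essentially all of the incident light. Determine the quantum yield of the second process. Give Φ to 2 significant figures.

Photons absorbed by the actinometer: 2.41×10⁻⁵ / 0.126 = 1.913×10⁻⁴ mol.
Φ(unknown) = 7.80×10⁻⁵ / 1.913×10⁻⁴ = 0.41.

Φ = 0.41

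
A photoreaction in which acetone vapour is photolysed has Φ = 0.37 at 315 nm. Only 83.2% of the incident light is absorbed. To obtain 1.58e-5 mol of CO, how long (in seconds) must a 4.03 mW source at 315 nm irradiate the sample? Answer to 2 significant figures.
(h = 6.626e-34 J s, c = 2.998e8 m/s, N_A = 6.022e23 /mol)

Photons that must be absorbed: 1.58e-5 / 0.37 = 4.270e-5 mol.
Incident photons needed: 4.270e-5 / 0.832 = 5.132e-5 mol.
Photon energy: hc/λ = 6.306e-19 J; per mole, 3.797e5 J mol⁻¹.
Energy required: 5.132e-5 × 3.797e5 = 19.49 J.
Time: 19.49 J / 0.00403 W = 4800 s.

t ≈ 4800 s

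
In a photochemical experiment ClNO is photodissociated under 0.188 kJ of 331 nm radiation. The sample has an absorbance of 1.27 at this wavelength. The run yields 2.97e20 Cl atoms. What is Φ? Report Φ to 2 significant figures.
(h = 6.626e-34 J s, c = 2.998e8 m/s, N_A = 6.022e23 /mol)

Product: 2.97e20 / 6.022e23 = 4.932e-4 mol.
Photon energy at 331 nm: hc/λ = (6.626e-34)(2.998e8)/(331e-9) = 6.001e-19 J.
Incident energy: 0.188 kJ = 188 J.
Photons incident: 188 / 6.001e-19 = 3.133e20, i.e. 3.133e20/6.022e23 = 5.203e-4 mol.
Fraction absorbed: 1 − 10^(−1.27) = 0.9463.
Photons absorbed: 0.9463 × 5.203e-4 = 4.924e-4 mol.
Φ = 4.932e-4 mol / 4.924e-4 mol photons = 1.0.

Φ = 1.0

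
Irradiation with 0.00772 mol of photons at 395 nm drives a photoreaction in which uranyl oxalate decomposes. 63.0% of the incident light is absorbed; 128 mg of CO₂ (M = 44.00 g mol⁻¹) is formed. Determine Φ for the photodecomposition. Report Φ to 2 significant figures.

Product: 128 mg / 44.00 g mol⁻¹ = 0.002909 mol.
Photons absorbed: 0.630 × 0.00772 = 0.004864 mol.
Φ = 0.002909 mol / 0.004864 mol photons = 0.60.

Φ = 0.60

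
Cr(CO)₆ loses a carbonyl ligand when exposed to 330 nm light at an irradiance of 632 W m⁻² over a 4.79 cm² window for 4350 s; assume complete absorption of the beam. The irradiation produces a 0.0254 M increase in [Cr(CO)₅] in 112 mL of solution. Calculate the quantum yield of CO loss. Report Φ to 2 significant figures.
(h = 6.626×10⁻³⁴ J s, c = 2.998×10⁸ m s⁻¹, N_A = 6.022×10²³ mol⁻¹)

Product: (0.0254 M)(0.112 L) = 0.002845 mol.
Photon energy at 330 nm: hc/λ = (6.626×10⁻³⁴)(2.998×10⁸)/(330×10⁻⁹) = 6.020×10⁻¹⁹ J.
Energy delivered: (632 W m⁻²)(4.79×10⁻⁴ m²)(4350 s) = 1317 J.
Photons incident: 1317 / 6.020×10⁻¹⁹ = 2.188×10²¹, i.e. 2.188×10²¹/6.022×10²³ = 0.003633 mol.
Φ = 0.002845 mol / 0.003633 mol photons = 0.78.

Φ = 0.78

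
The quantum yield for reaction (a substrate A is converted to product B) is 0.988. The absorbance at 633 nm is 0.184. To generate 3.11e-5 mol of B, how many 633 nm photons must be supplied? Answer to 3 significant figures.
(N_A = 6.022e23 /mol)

5.49e19 photons

Photons that must be absorbed: 3.11e-5 / 0.988 = 3.148e-5 mol.
Fraction absorbed: 1 − 10^(−0.184) = 0.3454.
Incident photons needed: 3.148e-5 / 0.3454 = 9.114e-5 mol.
Photon count: 9.114e-5 × 6.022e23 = 5.49e19.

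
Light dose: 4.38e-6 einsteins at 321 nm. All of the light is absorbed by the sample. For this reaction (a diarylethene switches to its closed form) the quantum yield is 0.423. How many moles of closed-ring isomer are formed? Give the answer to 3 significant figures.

1.85e-6 mol

Product: Φ × n_abs = 0.423 × 4.38e-6 = 1.853e-6 mol.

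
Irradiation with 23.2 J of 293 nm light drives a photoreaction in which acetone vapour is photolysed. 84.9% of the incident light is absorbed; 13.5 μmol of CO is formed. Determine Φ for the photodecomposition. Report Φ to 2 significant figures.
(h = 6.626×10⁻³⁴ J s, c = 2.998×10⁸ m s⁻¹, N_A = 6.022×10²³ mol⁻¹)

Φ = 0.28

Product: 13.5 μmol = 1.35×10⁻⁵ mol.
Photon energy at 293 nm: hc/λ = (6.626×10⁻³⁴)(2.998×10⁸)/(293×10⁻⁹) = 6.780×10⁻¹⁹ J.
Photons incident: 23.2 / 6.780×10⁻¹⁹ = 3.422×10¹⁹, i.e. 3.422×10¹⁹/6.022×10²³ = 5.682×10⁻⁵ mol.
Photons absorbed: 0.849 × 5.682×10⁻⁵ = 4.824×10⁻⁵ mol.
Φ = 1.35×10⁻⁵ mol / 4.824×10⁻⁵ mol photons = 0.28.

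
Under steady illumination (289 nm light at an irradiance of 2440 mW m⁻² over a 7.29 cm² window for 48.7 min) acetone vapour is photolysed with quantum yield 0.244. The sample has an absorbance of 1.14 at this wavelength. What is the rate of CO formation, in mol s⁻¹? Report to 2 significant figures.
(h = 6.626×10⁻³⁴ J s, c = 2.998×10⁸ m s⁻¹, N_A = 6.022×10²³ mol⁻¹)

Photon energy at 289 nm: hc/λ = (6.626×10⁻³⁴)(2.998×10⁸)/(289×10⁻⁹) = 6.874×10⁻¹⁹ J.
Energy delivered: (2440 mW m⁻²)(7.29×10⁻⁴ m²)(2922 s) = 5.198 J.
Photons incident: 5.198 / 6.874×10⁻¹⁹ = 7.562×10¹⁸, i.e. 7.562×10¹⁸/6.022×10²³ = 1.256×10⁻⁵ mol.
Fraction absorbed: 1 − 10^(−1.14) = 0.9276.
Photons absorbed: 0.9276 × 1.256×10⁻⁵ = 1.165×10⁻⁵ mol.
Product formed: 0.244 × 1.165×10⁻⁵ = 2.843×10⁻⁶ mol.
Rate: 2.843×10⁻⁶ / 2922 s = 9.7×10⁻¹⁰ mol s⁻¹.

9.7×10⁻¹⁰ mol s⁻¹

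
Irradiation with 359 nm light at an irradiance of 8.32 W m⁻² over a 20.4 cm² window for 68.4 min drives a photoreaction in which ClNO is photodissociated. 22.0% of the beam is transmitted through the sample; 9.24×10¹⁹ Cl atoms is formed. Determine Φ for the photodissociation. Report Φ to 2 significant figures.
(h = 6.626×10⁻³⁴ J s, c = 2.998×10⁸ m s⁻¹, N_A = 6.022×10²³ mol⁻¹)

Φ = 0.94

Product: 9.24×10¹⁹ / 6.022×10²³ = 1.534×10⁻⁴ mol.
Photon energy at 359 nm: hc/λ = (6.626×10⁻³⁴)(2.998×10⁸)/(359×10⁻⁹) = 5.533×10⁻¹⁹ J.
Energy delivered: (8.32 W m⁻²)(20.4×10⁻⁴ m²)(4104 s) = 69.66 J.
Photons incident: 69.66 / 5.533×10⁻¹⁹ = 1.259×10²⁰, i.e. 1.259×10²⁰/6.022×10²³ = 2.091×10⁻⁴ mol.
Fraction absorbed: 1 − 22.0/100 = 0.7800.
Photons absorbed: 0.7800 × 2.091×10⁻⁴ = 1.631×10⁻⁴ mol.
Φ = 1.534×10⁻⁴ mol / 1.631×10⁻⁴ mol photons = 0.94.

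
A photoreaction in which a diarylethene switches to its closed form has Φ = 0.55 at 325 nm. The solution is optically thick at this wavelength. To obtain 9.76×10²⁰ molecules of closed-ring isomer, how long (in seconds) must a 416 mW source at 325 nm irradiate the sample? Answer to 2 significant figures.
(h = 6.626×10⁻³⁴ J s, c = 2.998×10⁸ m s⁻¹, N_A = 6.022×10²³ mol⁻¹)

t ≈ 2600 s

Product: 9.76×10²⁰ / 6.022×10²³ = 0.001621 mol.
Photons that must be absorbed: 0.001621 / 0.55 = 0.002947 mol.
Photon energy: hc/λ = 6.112×10⁻¹⁹ J; per mole, 3.681×10⁵ J mol⁻¹.
Energy required: 0.002947 × 3.681×10⁵ = 1085 J.
Time: 1085 J / 0.416 W = 2600 s.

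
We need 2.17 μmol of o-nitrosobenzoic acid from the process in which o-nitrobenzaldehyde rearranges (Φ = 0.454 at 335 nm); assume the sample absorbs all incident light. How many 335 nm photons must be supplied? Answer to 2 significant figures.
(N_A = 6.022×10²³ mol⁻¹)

2.9×10¹⁸ photons

Product: 2.17 μmol = 2.17×10⁻⁶ mol.
Photons that must be absorbed: 2.17×10⁻⁶ / 0.454 = 4.780×10⁻⁶ mol.
Photon count: 4.780×10⁻⁶ × 6.022×10²³ = 2.9×10¹⁸.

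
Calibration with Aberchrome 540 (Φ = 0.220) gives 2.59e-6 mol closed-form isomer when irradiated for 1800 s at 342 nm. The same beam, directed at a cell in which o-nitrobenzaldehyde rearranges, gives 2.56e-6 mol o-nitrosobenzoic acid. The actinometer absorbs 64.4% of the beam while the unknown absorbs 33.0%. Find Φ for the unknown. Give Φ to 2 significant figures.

Photons absorbed by the actinometer: 2.59e-6 / 0.220 = 1.177e-5 mol.
Incident flux: 1.177e-5 / 0.644 = 1.828e-5 einstein.
Absorbed by unknown: 0.330 × 1.828e-5 = 6.032e-6 mol.
Φ(unknown) = 2.56e-6 / 6.032e-6 = 0.42.

Φ = 0.42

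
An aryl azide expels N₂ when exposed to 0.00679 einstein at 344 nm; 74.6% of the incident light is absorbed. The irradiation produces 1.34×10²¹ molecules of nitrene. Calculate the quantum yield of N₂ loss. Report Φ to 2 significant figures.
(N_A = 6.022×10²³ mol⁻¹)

Product: 1.34×10²¹ / 6.022×10²³ = 0.002225 mol.
Photons absorbed: 0.746 × 0.00679 = 0.005065 mol.
Φ = 0.002225 mol / 0.005065 mol photons = 0.44.

Φ = 0.44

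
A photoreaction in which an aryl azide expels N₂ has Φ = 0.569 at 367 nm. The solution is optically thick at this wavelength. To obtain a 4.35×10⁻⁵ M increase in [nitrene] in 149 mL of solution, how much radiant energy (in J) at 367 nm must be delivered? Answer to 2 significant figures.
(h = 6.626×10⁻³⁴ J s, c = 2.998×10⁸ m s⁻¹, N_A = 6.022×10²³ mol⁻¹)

3.7 J

Product: (4.35×10⁻⁵ M)(0.149 L) = 6.482×10⁻⁶ mol.
Photons that must be absorbed: 6.482×10⁻⁶ / 0.569 = 1.139×10⁻⁵ mol.
Photon energy: hc/λ = 5.413×10⁻¹⁹ J; per mole, 3.260×10⁵ J mol⁻¹.
Energy required: 1.139×10⁻⁵ × 3.260×10⁵ = 3.7 J.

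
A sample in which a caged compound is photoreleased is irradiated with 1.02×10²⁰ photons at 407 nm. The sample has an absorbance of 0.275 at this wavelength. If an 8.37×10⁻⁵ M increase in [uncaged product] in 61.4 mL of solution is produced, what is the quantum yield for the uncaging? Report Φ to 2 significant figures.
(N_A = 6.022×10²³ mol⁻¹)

Φ = 0.065

Product: (8.37×10⁻⁵ M)(0.0614 L) = 5.139×10⁻⁶ mol.
Moles of photons: 1.02×10²⁰ / 6.022×10²³ = 1.694×10⁻⁴ mol.
Fraction absorbed: 1 − 10^(−0.275) = 0.4691.
Photons absorbed: 0.4691 × 1.694×10⁻⁴ = 7.947×10⁻⁵ mol.
Φ = 5.139×10⁻⁶ mol / 7.947×10⁻⁵ mol photons = 0.065.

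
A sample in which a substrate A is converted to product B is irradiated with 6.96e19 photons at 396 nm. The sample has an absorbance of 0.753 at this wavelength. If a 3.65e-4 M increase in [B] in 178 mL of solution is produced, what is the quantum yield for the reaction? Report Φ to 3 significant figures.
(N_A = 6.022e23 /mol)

Product: (3.65e-4 M)(0.178 L) = 6.497e-5 mol.
Moles of photons: 6.96e19 / 6.022e23 = 1.156e-4 mol.
Fraction absorbed: 1 − 10^(−0.753) = 0.8234.
Photons absorbed: 0.8234 × 1.156e-4 = 9.519e-5 mol.
Φ = 6.497e-5 mol / 9.519e-5 mol photons = 0.683.

Φ = 0.683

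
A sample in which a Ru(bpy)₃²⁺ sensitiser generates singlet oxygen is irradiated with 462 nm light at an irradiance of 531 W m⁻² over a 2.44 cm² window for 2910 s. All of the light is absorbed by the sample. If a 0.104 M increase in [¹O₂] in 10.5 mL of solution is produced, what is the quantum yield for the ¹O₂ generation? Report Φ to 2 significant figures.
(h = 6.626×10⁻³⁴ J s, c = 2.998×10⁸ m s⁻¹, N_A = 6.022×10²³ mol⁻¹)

Product: (0.104 M)(0.0105 L) = 0.001092 mol.
Photon energy at 462 nm: hc/λ = (6.626×10⁻³⁴)(2.998×10⁸)/(462×10⁻⁹) = 4.300×10⁻¹⁹ J.
Energy delivered: (531 W m⁻²)(2.44×10⁻⁴ m²)(2910 s) = 377.0 J.
Photons incident: 377.0 / 4.300×10⁻¹⁹ = 8.767×10²⁰, i.e. 8.767×10²⁰/6.022×10²³ = 0.001456 mol.
Φ = 0.001092 mol / 0.001456 mol photons = 0.75.

Φ = 0.75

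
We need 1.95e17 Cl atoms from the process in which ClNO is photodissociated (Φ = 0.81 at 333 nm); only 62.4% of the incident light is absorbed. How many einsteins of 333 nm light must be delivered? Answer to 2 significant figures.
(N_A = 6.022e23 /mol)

6.4e-7 einstein

Product: 1.95e17 / 6.022e23 = 3.238e-7 mol.
Photons that must be absorbed: 3.238e-7 / 0.81 = 3.998e-7 mol.
Incident photons needed: 3.998e-7 / 0.624 = 6.407e-7 mol.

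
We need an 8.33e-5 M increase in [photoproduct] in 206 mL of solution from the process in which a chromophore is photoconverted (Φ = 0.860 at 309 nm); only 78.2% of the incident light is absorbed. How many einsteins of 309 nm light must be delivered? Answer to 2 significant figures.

2.6e-5 einstein

Product: (8.33e-5 M)(0.206 L) = 1.716e-5 mol.
Photons that must be absorbed: 1.716e-5 / 0.860 = 1.995e-5 mol.
Incident photons needed: 1.995e-5 / 0.782 = 2.551e-5 mol.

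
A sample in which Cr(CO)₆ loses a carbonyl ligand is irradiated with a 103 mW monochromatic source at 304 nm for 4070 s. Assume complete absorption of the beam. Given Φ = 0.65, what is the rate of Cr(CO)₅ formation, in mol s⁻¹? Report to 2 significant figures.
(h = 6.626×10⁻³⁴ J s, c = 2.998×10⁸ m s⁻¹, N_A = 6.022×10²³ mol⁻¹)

1.7×10⁻⁷ mol s⁻¹

Photon energy at 304 nm: hc/λ = (6.626×10⁻³⁴)(2.998×10⁸)/(304×10⁻⁹) = 6.534×10⁻¹⁹ J.
Energy delivered: (103 mW)(4070 s) = 419.2 J.
Photons incident: 419.2 / 6.534×10⁻¹⁹ = 6.416×10²⁰, i.e. 6.416×10²⁰/6.022×10²³ = 0.001065 mol.
Product formed: 0.65 × 0.001065 = 6.923×10⁻⁴ mol.
Rate: 6.923×10⁻⁴ / 4070 s = 1.7×10⁻⁷ mol s⁻¹.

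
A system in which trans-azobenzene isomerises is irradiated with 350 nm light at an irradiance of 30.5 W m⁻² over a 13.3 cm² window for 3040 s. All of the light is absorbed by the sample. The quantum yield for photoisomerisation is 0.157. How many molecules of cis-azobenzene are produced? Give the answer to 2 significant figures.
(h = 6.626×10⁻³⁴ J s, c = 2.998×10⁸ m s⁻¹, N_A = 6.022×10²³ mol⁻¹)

Photon energy at 350 nm: hc/λ = (6.626×10⁻³⁴)(2.998×10⁸)/(350×10⁻⁹) = 5.676×10⁻¹⁹ J.
Energy delivered: (30.5 W m⁻²)(13.3×10⁻⁴ m²)(3040 s) = 123.3 J.
Photons incident: 123.3 / 5.676×10⁻¹⁹ = 2.172×10²⁰, i.e. 2.172×10²⁰/6.022×10²³ = 3.607×10⁻⁴ mol.
Product: Φ × n_abs = 0.157 × 3.607×10⁻⁴ = 5.663×10⁻⁵ mol.
As a count: 5.663×10⁻⁵ × 6.022×10²³ = 3.4×10¹⁹.

3.4×10¹⁹ molecules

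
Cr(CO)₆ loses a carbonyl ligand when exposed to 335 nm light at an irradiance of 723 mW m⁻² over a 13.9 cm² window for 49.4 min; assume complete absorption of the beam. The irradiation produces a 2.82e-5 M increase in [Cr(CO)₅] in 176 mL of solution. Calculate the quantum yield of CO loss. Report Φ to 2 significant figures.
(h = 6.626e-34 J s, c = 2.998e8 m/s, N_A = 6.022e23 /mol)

Φ = 0.59

Product: (2.82e-5 M)(0.176 L) = 4.963e-6 mol.
Photon energy at 335 nm: hc/λ = (6.626e-34)(2.998e8)/(335e-9) = 5.930e-19 J.
Energy delivered: (723 mW m⁻²)(13.9e-4 m²)(2964 s) = 2.979 J.
Photons incident: 2.979 / 5.930e-19 = 5.024e18, i.e. 5.024e18/6.022e23 = 8.343e-6 mol.
Φ = 4.963e-6 mol / 8.343e-6 mol photons = 0.59.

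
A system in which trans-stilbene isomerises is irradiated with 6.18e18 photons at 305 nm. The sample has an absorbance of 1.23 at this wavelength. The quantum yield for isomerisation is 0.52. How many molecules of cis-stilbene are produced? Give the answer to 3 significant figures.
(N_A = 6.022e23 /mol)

3.02e18 molecules

Moles of photons: 6.18e18 / 6.022e23 = 1.026e-5 mol.
Fraction absorbed: 1 − 10^(−1.23) = 0.9411.
Photons absorbed: 0.9411 × 1.026e-5 = 9.656e-6 mol.
Product: Φ × n_abs = 0.52 × 9.656e-6 = 5.021e-6 mol.
As a count: 5.021e-6 × 6.022e23 = 3.02e18.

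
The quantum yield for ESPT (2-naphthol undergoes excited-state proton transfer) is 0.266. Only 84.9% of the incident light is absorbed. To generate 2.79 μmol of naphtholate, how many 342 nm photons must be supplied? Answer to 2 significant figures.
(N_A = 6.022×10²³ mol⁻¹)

Product: 2.79 μmol = 2.79×10⁻⁶ mol.
Photons that must be absorbed: 2.79×10⁻⁶ / 0.266 = 1.049×10⁻⁵ mol.
Incident photons needed: 1.049×10⁻⁵ / 0.849 = 1.236×10⁻⁵ mol.
Photon count: 1.236×10⁻⁵ × 6.022×10²³ = 7.4×10¹⁸.

7.4×10¹⁸ photons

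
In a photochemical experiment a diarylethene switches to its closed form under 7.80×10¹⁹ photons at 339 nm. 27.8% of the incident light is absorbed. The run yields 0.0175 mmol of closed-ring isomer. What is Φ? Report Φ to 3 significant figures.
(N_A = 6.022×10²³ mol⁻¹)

Φ = 0.486

Product: 0.0175 mmol = 1.75×10⁻⁵ mol.
Moles of photons: 7.80×10¹⁹ / 6.022×10²³ = 1.295×10⁻⁴ mol.
Photons absorbed: 0.278 × 1.295×10⁻⁴ = 3.600×10⁻⁵ mol.
Φ = 1.75×10⁻⁵ mol / 3.600×10⁻⁵ mol photons = 0.486.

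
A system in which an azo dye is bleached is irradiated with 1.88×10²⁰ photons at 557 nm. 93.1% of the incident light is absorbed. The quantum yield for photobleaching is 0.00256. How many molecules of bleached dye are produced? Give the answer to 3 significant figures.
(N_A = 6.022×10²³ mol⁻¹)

4.48×10¹⁷ molecules

Moles of photons: 1.88×10²⁰ / 6.022×10²³ = 3.122×10⁻⁴ mol.
Photons absorbed: 0.931 × 3.122×10⁻⁴ = 2.907×10⁻⁴ mol.
Product: Φ × n_abs = 0.00256 × 2.907×10⁻⁴ = 7.442×10⁻⁷ mol.
As a count: 7.442×10⁻⁷ × 6.022×10²³ = 4.48×10¹⁷.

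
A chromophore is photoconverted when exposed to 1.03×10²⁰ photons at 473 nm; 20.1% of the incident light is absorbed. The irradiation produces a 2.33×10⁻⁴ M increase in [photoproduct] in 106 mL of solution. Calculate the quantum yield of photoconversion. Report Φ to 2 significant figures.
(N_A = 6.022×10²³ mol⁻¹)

Φ = 0.72

Product: (2.33×10⁻⁴ M)(0.106 L) = 2.470×10⁻⁵ mol.
Moles of photons: 1.03×10²⁰ / 6.022×10²³ = 1.710×10⁻⁴ mol.
Photons absorbed: 0.201 × 1.710×10⁻⁴ = 3.437×10⁻⁵ mol.
Φ = 2.470×10⁻⁵ mol / 3.437×10⁻⁵ mol photons = 0.72.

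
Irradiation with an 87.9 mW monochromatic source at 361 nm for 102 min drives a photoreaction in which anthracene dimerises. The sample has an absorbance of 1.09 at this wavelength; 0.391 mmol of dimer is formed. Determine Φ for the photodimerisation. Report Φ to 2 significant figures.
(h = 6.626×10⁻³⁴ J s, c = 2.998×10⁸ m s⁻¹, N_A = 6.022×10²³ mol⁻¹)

Product: 0.391 mmol = 3.91×10⁻⁴ mol.
Photon energy at 361 nm: hc/λ = (6.626×10⁻³⁴)(2.998×10⁸)/(361×10⁻⁹) = 5.503×10⁻¹⁹ J.
Energy delivered: (87.9 mW)(6120 s) = 537.9 J.
Photons incident: 537.9 / 5.503×10⁻¹⁹ = 9.775×10²⁰, i.e. 9.775×10²⁰/6.022×10²³ = 0.001623 mol.
Fraction absorbed: 1 − 10^(−1.09) = 0.9187.
Photons absorbed: 0.9187 × 0.001623 = 0.001491 mol.
Φ = 3.91×10⁻⁴ mol / 0.001491 mol photons = 0.26.

Φ = 0.26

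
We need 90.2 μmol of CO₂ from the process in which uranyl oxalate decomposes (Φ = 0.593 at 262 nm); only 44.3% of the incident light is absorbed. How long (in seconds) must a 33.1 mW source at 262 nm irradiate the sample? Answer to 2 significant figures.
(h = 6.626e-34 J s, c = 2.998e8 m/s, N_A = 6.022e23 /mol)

Product: 90.2 μmol = 9.02e-5 mol.
Photons that must be absorbed: 9.02e-5 / 0.593 = 1.521e-4 mol.
Incident photons needed: 1.521e-4 / 0.443 = 3.433e-4 mol.
Photon energy: hc/λ = 7.582e-19 J; per mole, 4.566e5 J mol⁻¹.
Energy required: 3.433e-4 × 4.566e5 = 156.8 J.
Time: 156.8 J / 0.0331 W = 4700 s.

t ≈ 4700 s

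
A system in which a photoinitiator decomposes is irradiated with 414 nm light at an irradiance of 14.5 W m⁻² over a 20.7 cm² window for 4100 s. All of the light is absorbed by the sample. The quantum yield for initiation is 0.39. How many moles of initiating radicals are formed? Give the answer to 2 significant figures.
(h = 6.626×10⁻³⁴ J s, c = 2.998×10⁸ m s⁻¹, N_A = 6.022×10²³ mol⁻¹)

1.7×10⁻⁴ mol

Photon energy at 414 nm: hc/λ = (6.626×10⁻³⁴)(2.998×10⁸)/(414×10⁻⁹) = 4.798×10⁻¹⁹ J.
Energy delivered: (14.5 W m⁻²)(20.7×10⁻⁴ m²)(4100 s) = 123.1 J.
Photons incident: 123.1 / 4.798×10⁻¹⁹ = 2.566×10²⁰, i.e. 2.566×10²⁰/6.022×10²³ = 4.261×10⁻⁴ mol.
Product: Φ × n_abs = 0.39 × 4.261×10⁻⁴ = 1.662×10⁻⁴ mol.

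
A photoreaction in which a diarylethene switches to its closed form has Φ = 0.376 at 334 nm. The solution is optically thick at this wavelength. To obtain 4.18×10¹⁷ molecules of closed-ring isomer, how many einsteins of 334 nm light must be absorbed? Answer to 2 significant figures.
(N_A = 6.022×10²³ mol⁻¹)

1.8×10⁻⁶ einstein

Product: 4.18×10¹⁷ / 6.022×10²³ = 6.941×10⁻⁷ mol.
Photons that must be absorbed: 6.941×10⁻⁷ / 0.376 = 1.846×10⁻⁶ mol.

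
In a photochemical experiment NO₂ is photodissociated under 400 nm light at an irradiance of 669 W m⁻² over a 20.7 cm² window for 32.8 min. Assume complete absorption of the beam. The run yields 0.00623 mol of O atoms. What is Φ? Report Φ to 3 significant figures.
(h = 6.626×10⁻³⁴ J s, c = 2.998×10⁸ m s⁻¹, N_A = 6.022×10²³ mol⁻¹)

Photon energy at 400 nm: hc/λ = (6.626×10⁻³⁴)(2.998×10⁸)/(400×10⁻⁹) = 4.966×10⁻¹⁹ J.
Energy delivered: (669 W m⁻²)(20.7×10⁻⁴ m²)(1968 s) = 2725 J.
Photons incident: 2725 / 4.966×10⁻¹⁹ = 5.487×10²¹, i.e. 5.487×10²¹/6.022×10²³ = 0.009112 mol.
Φ = 0.00623 mol / 0.009112 mol photons = 0.684.

Φ = 0.684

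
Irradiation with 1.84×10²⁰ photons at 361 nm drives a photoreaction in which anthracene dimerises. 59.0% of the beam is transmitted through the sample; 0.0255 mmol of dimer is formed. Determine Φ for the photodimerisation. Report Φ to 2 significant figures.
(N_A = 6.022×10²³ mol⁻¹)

Product: 0.0255 mmol = 2.55×10⁻⁵ mol.
Moles of photons: 1.84×10²⁰ / 6.022×10²³ = 3.055×10⁻⁴ mol.
Fraction absorbed: 1 − 59.0/100 = 0.4100.
Photons absorbed: 0.4100 × 3.055×10⁻⁴ = 1.253×10⁻⁴ mol.
Φ = 2.55×10⁻⁵ mol / 1.253×10⁻⁴ mol photons = 0.20.

Φ = 0.20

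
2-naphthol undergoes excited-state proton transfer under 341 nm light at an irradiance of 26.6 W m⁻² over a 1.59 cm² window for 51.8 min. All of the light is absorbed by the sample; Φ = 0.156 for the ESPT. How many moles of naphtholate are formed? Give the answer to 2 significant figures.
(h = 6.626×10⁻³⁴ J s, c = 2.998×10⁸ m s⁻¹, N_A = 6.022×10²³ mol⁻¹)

5.8×10⁻⁶ mol

Photon energy at 341 nm: hc/λ = (6.626×10⁻³⁴)(2.998×10⁸)/(341×10⁻⁹) = 5.825×10⁻¹⁹ J.
Energy delivered: (26.6 W m⁻²)(1.59×10⁻⁴ m²)(3108 s) = 13.14 J.
Photons incident: 13.14 / 5.825×10⁻¹⁹ = 2.256×10¹⁹, i.e. 2.256×10¹⁹/6.022×10²³ = 3.746×10⁻⁵ mol.
Product: Φ × n_abs = 0.156 × 3.746×10⁻⁵ = 5.844×10⁻⁶ mol.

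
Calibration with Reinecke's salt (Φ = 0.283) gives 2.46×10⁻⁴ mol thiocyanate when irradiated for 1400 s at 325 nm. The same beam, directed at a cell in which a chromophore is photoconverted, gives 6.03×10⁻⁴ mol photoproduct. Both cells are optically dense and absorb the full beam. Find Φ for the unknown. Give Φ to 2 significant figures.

Φ = 0.69

Photons absorbed by the actinometer: 2.46×10⁻⁴ / 0.283 = 8.693×10⁻⁴ mol.
Φ(unknown) = 6.03×10⁻⁴ / 8.693×10⁻⁴ = 0.69.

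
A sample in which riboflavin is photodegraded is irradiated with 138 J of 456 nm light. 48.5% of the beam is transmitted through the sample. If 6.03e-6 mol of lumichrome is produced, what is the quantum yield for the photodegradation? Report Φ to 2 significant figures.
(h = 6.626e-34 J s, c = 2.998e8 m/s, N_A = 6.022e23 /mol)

Photon energy at 456 nm: hc/λ = (6.626e-34)(2.998e8)/(456e-9) = 4.356e-19 J.
Photons incident: 138 / 4.356e-19 = 3.168e20, i.e. 3.168e20/6.022e23 = 5.261e-4 mol.
Fraction absorbed: 1 − 48.5/100 = 0.5150.
Photons absorbed: 0.5150 × 5.261e-4 = 2.709e-4 mol.
Φ = 6.03e-6 mol / 2.709e-4 mol photons = 0.022.

Φ = 0.022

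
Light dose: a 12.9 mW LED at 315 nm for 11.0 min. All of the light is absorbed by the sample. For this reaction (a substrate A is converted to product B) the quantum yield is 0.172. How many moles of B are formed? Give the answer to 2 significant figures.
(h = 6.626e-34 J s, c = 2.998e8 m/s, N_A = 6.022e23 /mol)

3.9e-6 mol

Photon energy at 315 nm: hc/λ = (6.626e-34)(2.998e8)/(315e-9) = 6.306e-19 J.
Energy delivered: (12.9 mW)(660 s) = 8.514 J.
Photons incident: 8.514 / 6.306e-19 = 1.350e19, i.e. 1.350e19/6.022e23 = 2.242e-5 mol.
Product: Φ × n_abs = 0.172 × 2.242e-5 = 3.856e-6 mol.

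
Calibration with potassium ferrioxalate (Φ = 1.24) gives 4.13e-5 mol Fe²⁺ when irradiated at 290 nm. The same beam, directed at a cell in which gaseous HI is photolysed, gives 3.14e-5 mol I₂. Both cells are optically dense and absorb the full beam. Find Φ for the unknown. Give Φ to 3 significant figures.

Φ = 0.943

Photons absorbed by the actinometer: 4.13e-5 / 1.24 = 3.331e-5 mol.
Φ(unknown) = 3.14e-5 / 3.331e-5 = 0.943.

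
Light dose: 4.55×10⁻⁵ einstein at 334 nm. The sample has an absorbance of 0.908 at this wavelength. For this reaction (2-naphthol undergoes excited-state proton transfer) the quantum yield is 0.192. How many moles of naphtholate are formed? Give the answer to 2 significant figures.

7.7×10⁻⁶ mol

Fraction absorbed: 1 − 10^(−0.908) = 0.8764.
Photons absorbed: 0.8764 × 4.55×10⁻⁵ = 3.988×10⁻⁵ mol.
Product: Φ × n_abs = 0.192 × 3.988×10⁻⁵ = 7.657×10⁻⁶ mol.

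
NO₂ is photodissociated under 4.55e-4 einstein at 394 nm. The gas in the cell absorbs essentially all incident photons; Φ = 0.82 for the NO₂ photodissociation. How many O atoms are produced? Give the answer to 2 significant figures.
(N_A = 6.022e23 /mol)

Product: Φ × n_abs = 0.82 × 4.55e-4 = 3.731e-4 mol.
As a count: 3.731e-4 × 6.022e23 = 2.2e20.

2.2e20 atoms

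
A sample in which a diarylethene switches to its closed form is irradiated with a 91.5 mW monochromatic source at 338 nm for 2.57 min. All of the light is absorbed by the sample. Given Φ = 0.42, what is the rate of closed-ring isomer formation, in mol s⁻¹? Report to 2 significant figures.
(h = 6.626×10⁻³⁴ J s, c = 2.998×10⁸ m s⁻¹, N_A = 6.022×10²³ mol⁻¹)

1.1×10⁻⁷ mol s⁻¹

Photon energy at 338 nm: hc/λ = (6.626×10⁻³⁴)(2.998×10⁸)/(338×10⁻⁹) = 5.877×10⁻¹⁹ J.
Energy delivered: (91.5 mW)(154.2 s) = 14.11 J.
Photons incident: 14.11 / 5.877×10⁻¹⁹ = 2.401×10¹⁹, i.e. 2.401×10¹⁹/6.022×10²³ = 3.987×10⁻⁵ mol.
Product formed: 0.42 × 3.987×10⁻⁵ = 1.675×10⁻⁵ mol.
Rate: 1.675×10⁻⁵ / 154.2 s = 1.1×10⁻⁷ mol s⁻¹.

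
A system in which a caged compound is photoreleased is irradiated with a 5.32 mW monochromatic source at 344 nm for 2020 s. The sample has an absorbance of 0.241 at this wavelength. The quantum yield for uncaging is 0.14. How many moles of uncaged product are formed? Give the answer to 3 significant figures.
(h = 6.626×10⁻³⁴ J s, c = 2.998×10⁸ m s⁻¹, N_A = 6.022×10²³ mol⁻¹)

1.84×10⁻⁶ mol

Photon energy at 344 nm: hc/λ = (6.626×10⁻³⁴)(2.998×10⁸)/(344×10⁻⁹) = 5.775×10⁻¹⁹ J.
Energy delivered: (5.32 mW)(2020 s) = 10.75 J.
Photons incident: 10.75 / 5.775×10⁻¹⁹ = 1.861×10¹⁹, i.e. 1.861×10¹⁹/6.022×10²³ = 3.090×10⁻⁵ mol.
Fraction absorbed: 1 − 10^(−0.241) = 0.4259.
Photons absorbed: 0.4259 × 3.090×10⁻⁵ = 1.316×10⁻⁵ mol.
Product: Φ × n_abs = 0.14 × 1.316×10⁻⁵ = 1.842×10⁻⁶ mol.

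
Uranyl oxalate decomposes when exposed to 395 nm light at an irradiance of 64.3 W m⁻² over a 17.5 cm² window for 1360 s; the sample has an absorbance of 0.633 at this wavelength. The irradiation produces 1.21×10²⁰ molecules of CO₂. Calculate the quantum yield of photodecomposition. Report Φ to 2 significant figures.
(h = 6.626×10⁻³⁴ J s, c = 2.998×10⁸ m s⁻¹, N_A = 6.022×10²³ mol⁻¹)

Product: 1.21×10²⁰ / 6.022×10²³ = 2.009×10⁻⁴ mol.
Photon energy at 395 nm: hc/λ = (6.626×10⁻³⁴)(2.998×10⁸)/(395×10⁻⁹) = 5.029×10⁻¹⁹ J.
Energy delivered: (64.3 W m⁻²)(17.5×10⁻⁴ m²)(1360 s) = 153.0 J.
Photons incident: 153.0 / 5.029×10⁻¹⁹ = 3.042×10²⁰, i.e. 3.042×10²⁰/6.022×10²³ = 5.051×10⁻⁴ mol.
Fraction absorbed: 1 − 10^(−0.633) = 0.7672.
Photons absorbed: 0.7672 × 5.051×10⁻⁴ = 3.875×10⁻⁴ mol.
Φ = 2.009×10⁻⁴ mol / 3.875×10⁻⁴ mol photons = 0.52.

Φ = 0.52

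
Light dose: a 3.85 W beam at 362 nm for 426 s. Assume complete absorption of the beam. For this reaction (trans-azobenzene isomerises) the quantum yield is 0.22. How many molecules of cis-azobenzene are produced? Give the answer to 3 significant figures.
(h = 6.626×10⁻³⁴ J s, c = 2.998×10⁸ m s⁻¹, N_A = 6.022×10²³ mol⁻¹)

6.58×10²⁰ molecules

Photon energy at 362 nm: hc/λ = (6.626×10⁻³⁴)(2.998×10⁸)/(362×10⁻⁹) = 5.487×10⁻¹⁹ J.
Energy delivered: (3.85 W)(426 s) = 1640 J.
Photons incident: 1640 / 5.487×10⁻¹⁹ = 2.989×10²¹, i.e. 2.989×10²¹/6.022×10²³ = 0.004963 mol.
Product: Φ × n_abs = 0.22 × 0.004963 = 0.001092 mol.
As a count: 0.001092 × 6.022×10²³ = 6.58×10²⁰.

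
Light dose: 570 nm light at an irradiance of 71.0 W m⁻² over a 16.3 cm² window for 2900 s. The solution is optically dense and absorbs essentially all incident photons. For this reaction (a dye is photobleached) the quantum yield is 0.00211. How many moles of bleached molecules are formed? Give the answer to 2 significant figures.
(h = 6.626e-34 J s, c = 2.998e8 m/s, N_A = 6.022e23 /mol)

Photon energy at 570 nm: hc/λ = (6.626e-34)(2.998e8)/(570e-9) = 3.485e-19 J.
Energy delivered: (71.0 W m⁻²)(16.3e-4 m²)(2900 s) = 335.6 J.
Photons incident: 335.6 / 3.485e-19 = 9.630e20, i.e. 9.630e20/6.022e23 = 0.001599 mol.
Product: Φ × n_abs = 0.00211 × 0.001599 = 3.374e-6 mol.

3.4e-6 mol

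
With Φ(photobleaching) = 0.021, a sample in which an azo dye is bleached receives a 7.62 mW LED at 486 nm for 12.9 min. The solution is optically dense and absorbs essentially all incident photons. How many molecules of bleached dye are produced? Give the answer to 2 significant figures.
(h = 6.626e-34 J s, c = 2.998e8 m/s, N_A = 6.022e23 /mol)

Photon energy at 486 nm: hc/λ = (6.626e-34)(2.998e8)/(486e-9) = 4.087e-19 J.
Energy delivered: (7.62 mW)(774 s) = 5.898 J.
Photons incident: 5.898 / 4.087e-19 = 1.443e19, i.e. 1.443e19/6.022e23 = 2.396e-5 mol.
Product: Φ × n_abs = 0.021 × 2.396e-5 = 5.032e-7 mol.
As a count: 5.032e-7 × 6.022e23 = 3.0e17.

3.0e17 molecules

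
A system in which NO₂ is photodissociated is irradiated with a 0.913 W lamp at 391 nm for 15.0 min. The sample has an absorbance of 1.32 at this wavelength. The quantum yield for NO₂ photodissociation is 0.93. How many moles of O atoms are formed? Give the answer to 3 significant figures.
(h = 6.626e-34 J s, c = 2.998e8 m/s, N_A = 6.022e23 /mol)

Photon energy at 391 nm: hc/λ = (6.626e-34)(2.998e8)/(391e-9) = 5.080e-19 J.
Energy delivered: (0.913 W)(900 s) = 821.7 J.
Photons incident: 821.7 / 5.080e-19 = 1.618e21, i.e. 1.618e21/6.022e23 = 0.002687 mol.
Fraction absorbed: 1 − 10^(−1.32) = 0.9521.
Photons absorbed: 0.9521 × 0.002687 = 0.002558 mol.
Product: Φ × n_abs = 0.93 × 0.002558 = 0.002379 mol.

0.00238 mol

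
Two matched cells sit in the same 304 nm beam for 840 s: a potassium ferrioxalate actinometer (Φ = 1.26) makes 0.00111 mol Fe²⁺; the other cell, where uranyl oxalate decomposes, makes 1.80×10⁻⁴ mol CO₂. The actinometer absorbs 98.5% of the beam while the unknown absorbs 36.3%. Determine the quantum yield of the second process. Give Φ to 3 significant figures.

Φ = 0.554

Photons absorbed by the actinometer: 0.00111 / 1.26 = 8.810×10⁻⁴ mol.
Incident flux: 8.810×10⁻⁴ / 0.985 = 8.944×10⁻⁴ einstein.
Absorbed by unknown: 0.363 × 8.944×10⁻⁴ = 3.247×10⁻⁴ mol.
Φ(unknown) = 1.80×10⁻⁴ / 3.247×10⁻⁴ = 0.554.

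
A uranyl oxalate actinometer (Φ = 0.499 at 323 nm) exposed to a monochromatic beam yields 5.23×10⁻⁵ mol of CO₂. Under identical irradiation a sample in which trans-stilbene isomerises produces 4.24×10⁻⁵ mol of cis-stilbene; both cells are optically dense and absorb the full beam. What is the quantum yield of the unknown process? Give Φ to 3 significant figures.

Φ = 0.405

Photons absorbed by the actinometer: 5.23×10⁻⁵ / 0.499 = 1.048×10⁻⁴ mol.
Φ(unknown) = 4.24×10⁻⁵ / 1.048×10⁻⁴ = 0.405.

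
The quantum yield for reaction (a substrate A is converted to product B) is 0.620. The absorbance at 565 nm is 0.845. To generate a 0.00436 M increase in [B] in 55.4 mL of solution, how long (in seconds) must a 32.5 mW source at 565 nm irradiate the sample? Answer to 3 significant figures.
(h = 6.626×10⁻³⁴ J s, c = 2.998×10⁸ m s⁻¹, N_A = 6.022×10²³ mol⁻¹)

Product: (0.00436 M)(0.0554 L) = 2.415×10⁻⁴ mol.
Photons that must be absorbed: 2.415×10⁻⁴ / 0.620 = 3.895×10⁻⁴ mol.
Fraction absorbed: 1 − 10^(−0.845) = 0.8571.
Incident photons needed: 3.895×10⁻⁴ / 0.8571 = 4.544×10⁻⁴ mol.
Photon energy: hc/λ = 3.516×10⁻¹⁹ J; per mole, 2.117×10⁵ J mol⁻¹.
Energy required: 4.544×10⁻⁴ × 2.117×10⁵ = 96.20 J.
Time: 96.20 J / 0.0325 W = 2960 s.

t ≈ 2960 s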